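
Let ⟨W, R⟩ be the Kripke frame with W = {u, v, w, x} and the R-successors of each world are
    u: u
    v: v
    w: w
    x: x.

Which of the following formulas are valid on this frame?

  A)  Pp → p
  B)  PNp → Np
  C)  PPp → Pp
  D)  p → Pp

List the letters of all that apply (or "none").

R is reflexive: each world relates to itself.
R is transitive: R is closed under composition.
R is euclidean: any two R-successors of the same world are R-related.
R is a subset of the identity: every R-edge is a self-loop.
(A) Pp → p is valid only on frames where every R-edge is a self-loop. Here R ⊆ identity — valid.
(B) PNp → Np (the dual of axiom 5) characterises the euclidean frames. R is euclidean — valid.
(C) the dual of axiom 4: valid iff R is transitive. R is transitive — valid.
(D) p → Pp is the dual of axiom T; it is valid on a frame exactly when R is reflexive. R is reflexive, so valid.

A, B, C, D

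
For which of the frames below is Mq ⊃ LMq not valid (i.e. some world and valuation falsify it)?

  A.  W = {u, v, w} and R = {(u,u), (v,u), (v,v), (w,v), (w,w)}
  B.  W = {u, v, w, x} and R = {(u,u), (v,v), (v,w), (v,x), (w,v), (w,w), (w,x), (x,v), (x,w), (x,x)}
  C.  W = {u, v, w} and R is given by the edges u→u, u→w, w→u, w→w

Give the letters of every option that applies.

A

The schema Mq ⊃ LMq is axiom 5; it is valid on a frame iff R is euclidean.
(A) R is not euclidean (v R u and v R v but not u R v), so the schema fails here.
(B) R is euclidean (any two R-successors of the same world are R-related), so the schema is valid here.
(C) R is euclidean (any two R-successors of the same world are R-related), so the schema is valid here.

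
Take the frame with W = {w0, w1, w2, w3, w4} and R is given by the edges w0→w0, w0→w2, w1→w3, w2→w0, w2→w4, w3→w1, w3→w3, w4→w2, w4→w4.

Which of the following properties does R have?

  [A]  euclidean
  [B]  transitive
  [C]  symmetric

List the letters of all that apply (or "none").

C

(A) not euclidean: w2 R w0 and w2 R w4 but not w0 R w4.
(B) not transitive: w0 R w2 and w2 R w4 but not w0 R w4.
(C) symmetric: every R-edge is matched by its reverse.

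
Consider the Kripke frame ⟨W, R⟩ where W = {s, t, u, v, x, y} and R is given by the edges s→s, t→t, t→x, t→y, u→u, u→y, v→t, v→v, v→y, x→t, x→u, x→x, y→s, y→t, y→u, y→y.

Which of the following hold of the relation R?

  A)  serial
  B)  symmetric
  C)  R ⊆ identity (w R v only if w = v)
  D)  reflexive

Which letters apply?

A, D

(A) serial: every world has an R-successor.
(B) not symmetric: v R t but not t R v.
(C) not ⊆ identity: t R x with t ≠ x.
(D) reflexive: each world relates to itself.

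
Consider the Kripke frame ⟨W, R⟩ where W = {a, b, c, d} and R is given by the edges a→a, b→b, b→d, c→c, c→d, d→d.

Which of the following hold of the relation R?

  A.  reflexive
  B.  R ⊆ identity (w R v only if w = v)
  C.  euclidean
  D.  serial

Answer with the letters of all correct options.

(A) reflexive: each world relates to itself.
(B) not ⊆ identity: b R d with b ≠ d.
(C) not euclidean: b R d and b R b but not d R b.
(D) serial: every world has an R-successor.

A, D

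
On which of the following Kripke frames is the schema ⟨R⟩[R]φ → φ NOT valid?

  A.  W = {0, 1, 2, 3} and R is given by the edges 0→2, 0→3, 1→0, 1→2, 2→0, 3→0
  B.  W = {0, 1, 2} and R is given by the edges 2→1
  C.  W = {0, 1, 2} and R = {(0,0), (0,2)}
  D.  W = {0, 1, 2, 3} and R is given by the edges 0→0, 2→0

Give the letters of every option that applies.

A, B, C, D

The schema ⟨R⟩[R]φ → φ is the dual of axiom B; it is valid on a frame iff R is symmetric.
(A) R is not symmetric (1 R 0 but not 0 R 1), so the schema fails here.
(B) R is not symmetric (2 R 1 but not 1 R 2), so the schema fails here.
(C) R is not symmetric (0 R 2 but not 2 R 0), so the schema fails here.
(D) R is not symmetric (2 R 0 but not 0 R 2), so the schema fails here.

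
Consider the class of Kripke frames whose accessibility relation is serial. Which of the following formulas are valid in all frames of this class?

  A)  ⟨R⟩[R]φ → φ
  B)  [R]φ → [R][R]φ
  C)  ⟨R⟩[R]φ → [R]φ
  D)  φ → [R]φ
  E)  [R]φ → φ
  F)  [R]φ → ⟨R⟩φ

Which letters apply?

F

(A) ⟨R⟩[R]φ → φ is the dual of axiom B, which corresponds to symmetry. Such an R need not be symmetric — not valid.
(B) [R]φ → [R][R]φ (axiom 4) characterises the transitive frames. Such an R need not be transitive — not valid.
(C) the dual of axiom 5: valid iff R is euclidean. Such an R need not be euclidean — not valid.
(D) φ → [R]φ is equivalent to ◇p→p; it holds exactly when R ⊆ identity. Such an R need not be a subset of the identity — not valid.
(E) [R]φ → φ is axiom T, which corresponds to reflexivity. Such an R need not be reflexive — not valid.
(F) axiom D: valid iff R is serial. Every such R is serial — valid.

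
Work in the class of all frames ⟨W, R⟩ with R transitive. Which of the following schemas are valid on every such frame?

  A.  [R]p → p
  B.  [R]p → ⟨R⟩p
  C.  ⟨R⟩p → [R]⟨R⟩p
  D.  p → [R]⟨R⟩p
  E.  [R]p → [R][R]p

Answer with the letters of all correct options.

(A) [R]p → p is axiom T, which corresponds to reflexivity. Such an R need not be reflexive — not valid.
(B) [R]p → ⟨R⟩p is axiom D, which corresponds to seriality. Such an R need not be serial — not valid.
(C) ⟨R⟩p → [R]⟨R⟩p is axiom 5; it is valid on a frame exactly when R is euclidean. Such an R need not be euclidean, so not valid.
(D) p → [R]⟨R⟩p is axiom B; it is valid on a frame exactly when R is symmetric. Such an R need not be symmetric, so not valid.
(E) [R]p → [R][R]p is axiom 4, which corresponds to transitivity. Every such R is transitive — valid.

E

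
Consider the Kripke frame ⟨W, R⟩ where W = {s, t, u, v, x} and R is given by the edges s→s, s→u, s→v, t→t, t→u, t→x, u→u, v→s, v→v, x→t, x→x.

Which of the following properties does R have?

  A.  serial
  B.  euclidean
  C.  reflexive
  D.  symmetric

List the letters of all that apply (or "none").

A, C

(A) serial: every world has an R-successor.
(B) not euclidean: s R u and s R s but not u R s.
(C) reflexive: each world relates to itself.
(D) not symmetric: s R u but not u R s.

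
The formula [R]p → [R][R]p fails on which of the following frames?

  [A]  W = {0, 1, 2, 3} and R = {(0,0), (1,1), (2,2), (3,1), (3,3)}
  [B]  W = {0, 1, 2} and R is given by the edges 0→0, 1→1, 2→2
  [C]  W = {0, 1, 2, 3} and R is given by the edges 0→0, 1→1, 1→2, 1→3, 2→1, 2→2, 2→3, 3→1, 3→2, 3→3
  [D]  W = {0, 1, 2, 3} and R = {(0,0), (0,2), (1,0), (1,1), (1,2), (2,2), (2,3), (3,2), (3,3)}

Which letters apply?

The schema [R]p → [R][R]p is axiom 4; it is valid on a frame iff R is transitive.
(A) R is transitive (R is closed under composition), so the schema is valid here.
(B) R is transitive (R is closed under composition), so the schema is valid here.
(C) R is transitive (R is closed under composition), so the schema is valid here.
(D) R is not transitive (0 R 2 and 2 R 3 but not 0 R 3), so the schema fails here.

D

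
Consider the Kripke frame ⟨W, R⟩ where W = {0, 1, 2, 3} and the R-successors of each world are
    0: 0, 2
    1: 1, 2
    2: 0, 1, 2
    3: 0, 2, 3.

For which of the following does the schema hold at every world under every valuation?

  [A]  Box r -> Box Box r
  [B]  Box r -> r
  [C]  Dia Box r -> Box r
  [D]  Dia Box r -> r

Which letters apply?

R is reflexive: each world relates to itself.
R is not symmetric: 3 R 0 but not 0 R 3.
R is not transitive: 0 R 2 and 2 R 1 but not 0 R 1.
R is not euclidean: 2 R 0 and 2 R 1 but not 0 R 1.
(A) Box r -> Box Box r is axiom 4, which corresponds to transitivity. R is not transitive — not valid.
(B) Box r -> r is axiom T; it is valid on a frame exactly when R is reflexive. R is reflexive, so valid.
(C) the dual of axiom 5: valid iff R is euclidean. R is not euclidean — not valid.
(D) Dia Box r -> r is the dual of axiom B; it is valid on a frame exactly when R is symmetric. R is not symmetric, so not valid.

B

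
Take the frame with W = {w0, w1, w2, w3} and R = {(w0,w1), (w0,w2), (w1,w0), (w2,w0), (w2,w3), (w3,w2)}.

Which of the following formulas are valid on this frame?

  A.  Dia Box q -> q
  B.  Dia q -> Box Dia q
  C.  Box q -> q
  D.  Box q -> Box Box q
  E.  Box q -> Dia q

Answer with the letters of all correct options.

A, E

R is not reflexive: not w0 R w0.
R is symmetric: every R-edge is matched by its reverse.
R is not transitive: w0 R w1 and w1 R w0 but not w0 R w0.
R is not euclidean: w0 R w1 and w0 R w2 but not w1 R w2.
R is serial: every world has an R-successor.
(A) Dia Box q -> q is the dual of axiom B; it is valid on a frame exactly when R is symmetric. R is symmetric, so valid.
(B) Dia q -> Box Dia q is axiom 5, which corresponds to the euclidean property. R is not euclidean — not valid.
(C) Box q -> q is axiom T, which corresponds to reflexivity. R is not reflexive — not valid.
(D) Box q -> Box Box q is axiom 4; it is valid on a frame exactly when R is transitive. R is not transitive, so not valid.
(E) axiom D: valid iff R is serial. R is serial — valid.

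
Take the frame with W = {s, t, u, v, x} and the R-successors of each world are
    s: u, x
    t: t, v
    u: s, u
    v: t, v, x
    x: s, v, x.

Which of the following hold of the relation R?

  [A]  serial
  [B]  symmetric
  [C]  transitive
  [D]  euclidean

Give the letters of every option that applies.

A, B

(A) serial: every world has an R-successor.
(B) symmetric: every R-edge is matched by its reverse.
(C) not transitive: s R u and u R s but not s R s.
(D) not euclidean: s R u and s R x but not u R x.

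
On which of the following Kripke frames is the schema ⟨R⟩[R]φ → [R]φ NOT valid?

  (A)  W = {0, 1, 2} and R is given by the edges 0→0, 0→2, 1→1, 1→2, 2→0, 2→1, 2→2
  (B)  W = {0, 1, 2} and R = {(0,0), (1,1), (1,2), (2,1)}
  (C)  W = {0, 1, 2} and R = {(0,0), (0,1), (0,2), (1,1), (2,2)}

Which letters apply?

A, B, C

The schema ⟨R⟩[R]φ → [R]φ is the dual of axiom 5; it is valid on a frame iff R is euclidean.
(A) R is not euclidean (2 R 0 and 2 R 1 but not 0 R 1), so the schema fails here.
(B) R is not euclidean (1 R 2 and 1 R 2 but not 2 R 2), so the schema fails here.
(C) R is not euclidean (0 R 1 and 0 R 0 but not 1 R 0), so the schema fails here.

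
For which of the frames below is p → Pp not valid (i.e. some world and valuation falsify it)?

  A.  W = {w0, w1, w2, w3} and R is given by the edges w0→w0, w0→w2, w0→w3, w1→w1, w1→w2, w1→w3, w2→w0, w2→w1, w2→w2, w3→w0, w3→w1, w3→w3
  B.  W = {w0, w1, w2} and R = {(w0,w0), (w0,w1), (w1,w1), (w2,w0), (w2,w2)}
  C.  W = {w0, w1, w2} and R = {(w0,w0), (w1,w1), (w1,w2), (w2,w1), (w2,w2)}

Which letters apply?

none

The schema p → Pp is the dual of axiom T; it is valid on a frame iff R is reflexive.
(A) R is reflexive (each world relates to itself), so the schema is valid here.
(B) R is reflexive (each world relates to itself), so the schema is valid here.
(C) R is reflexive (each world relates to itself), so the schema is valid here.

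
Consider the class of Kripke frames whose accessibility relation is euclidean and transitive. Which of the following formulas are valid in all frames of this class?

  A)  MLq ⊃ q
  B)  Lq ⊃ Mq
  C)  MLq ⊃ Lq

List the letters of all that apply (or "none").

(A) MLq ⊃ q (the dual of axiom B) characterises the symmetric frames. Such an R need not be symmetric — not valid.
(B) Lq ⊃ Mq is axiom D; it is valid on a frame exactly when R is serial. Such an R need not be serial, so not valid.
(C) MLq ⊃ Lq (the dual of axiom 5) characterises the euclidean frames. Every such R is euclidean — valid.

C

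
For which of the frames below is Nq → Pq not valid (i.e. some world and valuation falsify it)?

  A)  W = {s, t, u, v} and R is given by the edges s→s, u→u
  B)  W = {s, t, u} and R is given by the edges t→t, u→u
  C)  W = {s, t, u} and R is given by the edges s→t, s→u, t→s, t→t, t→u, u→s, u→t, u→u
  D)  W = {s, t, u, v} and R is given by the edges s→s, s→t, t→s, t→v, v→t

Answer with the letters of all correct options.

The schema Nq → Pq is axiom D; it is valid on a frame iff R is serial.
(A) R is not serial (t has no R-successor), so the schema fails here.
(B) R is not serial (s has no R-successor), so the schema fails here.
(C) R is serial (every world has an R-successor), so the schema is valid here.
(D) R is not serial (u has no R-successor), so the schema fails here.

A, B, D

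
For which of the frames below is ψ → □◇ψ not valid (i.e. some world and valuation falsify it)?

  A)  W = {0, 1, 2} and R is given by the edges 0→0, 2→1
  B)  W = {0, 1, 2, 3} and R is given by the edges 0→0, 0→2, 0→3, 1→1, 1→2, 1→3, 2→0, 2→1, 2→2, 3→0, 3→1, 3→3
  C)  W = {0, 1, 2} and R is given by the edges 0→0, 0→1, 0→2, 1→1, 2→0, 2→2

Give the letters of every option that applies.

A, C

The schema ψ → □◇ψ is axiom B; it is valid on a frame iff R is symmetric.
(A) R is not symmetric (2 R 1 but not 1 R 2), so the schema fails here.
(B) R is symmetric (every R-edge is matched by its reverse), so the schema is valid here.
(C) R is not symmetric (0 R 1 but not 1 R 0), so the schema fails here.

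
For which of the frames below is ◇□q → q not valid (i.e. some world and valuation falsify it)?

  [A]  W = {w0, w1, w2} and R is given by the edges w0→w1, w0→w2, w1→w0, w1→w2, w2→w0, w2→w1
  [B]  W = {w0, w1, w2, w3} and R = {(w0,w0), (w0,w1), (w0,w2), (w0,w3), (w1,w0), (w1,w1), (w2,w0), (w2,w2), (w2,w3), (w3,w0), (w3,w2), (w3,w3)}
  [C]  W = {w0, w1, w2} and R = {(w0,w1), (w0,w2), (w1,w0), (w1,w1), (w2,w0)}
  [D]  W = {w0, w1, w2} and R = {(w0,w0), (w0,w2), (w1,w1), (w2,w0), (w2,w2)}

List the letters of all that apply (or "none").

The schema ◇□q → q is the dual of axiom B; it is valid on a frame iff R is symmetric.
(A) R is symmetric (every R-edge is matched by its reverse), so the schema is valid here.
(B) R is symmetric (every R-edge is matched by its reverse), so the schema is valid here.
(C) R is symmetric (every R-edge is matched by its reverse), so the schema is valid here.
(D) R is symmetric (every R-edge is matched by its reverse), so the schema is valid here.

none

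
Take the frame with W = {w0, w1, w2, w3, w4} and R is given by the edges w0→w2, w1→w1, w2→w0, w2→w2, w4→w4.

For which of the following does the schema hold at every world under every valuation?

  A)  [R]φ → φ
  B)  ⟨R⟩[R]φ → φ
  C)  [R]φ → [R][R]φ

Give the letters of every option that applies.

R is not reflexive: not w0 R w0.
R is symmetric: every R-edge is matched by its reverse.
R is not transitive: w0 R w2 and w2 R w0 but not w0 R w0.
(A) [R]φ → φ (axiom T) characterises the reflexive frames. R is not reflexive — not valid.
(B) the dual of axiom B: valid iff R is symmetric. R is symmetric — valid.
(C) [R]φ → [R][R]φ is axiom 4, which corresponds to transitivity. R is not transitive — not valid.

B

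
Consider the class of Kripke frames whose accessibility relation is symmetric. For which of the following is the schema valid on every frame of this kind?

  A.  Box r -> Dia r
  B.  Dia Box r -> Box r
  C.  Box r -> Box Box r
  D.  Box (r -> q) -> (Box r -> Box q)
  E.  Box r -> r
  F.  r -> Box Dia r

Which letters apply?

D, F

(A) Box r -> Dia r is axiom D, which corresponds to seriality. Such an R need not be serial — not valid.
(B) Dia Box r -> Box r (the dual of axiom 5) characterises the euclidean frames. Such an R need not be euclidean — not valid.
(C) axiom 4: valid iff R is transitive. Such an R need not be transitive — not valid.
(D) Box (r -> q) -> (Box r -> Box q) is the K axiom; it holds on all frames — valid.
(E) axiom T: valid iff R is reflexive. Such an R need not be reflexive — not valid.
(F) r -> Box Dia r is axiom B, which corresponds to symmetry. Every such R is symmetric — valid.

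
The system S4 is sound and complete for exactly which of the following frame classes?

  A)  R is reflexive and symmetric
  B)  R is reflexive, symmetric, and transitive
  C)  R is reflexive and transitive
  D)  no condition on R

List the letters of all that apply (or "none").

C

(A) this class determines B (= KTB), not S4.
(B) this class determines S5, not S4.
(C) S4 is sound and complete for exactly this class.
(D) this class determines K, not S4.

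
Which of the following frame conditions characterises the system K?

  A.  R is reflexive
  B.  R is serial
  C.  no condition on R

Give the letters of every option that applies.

(A) this class determines T (= KT), not K.
(B) this class determines D, not K.
(C) K is sound and complete for exactly this class.

C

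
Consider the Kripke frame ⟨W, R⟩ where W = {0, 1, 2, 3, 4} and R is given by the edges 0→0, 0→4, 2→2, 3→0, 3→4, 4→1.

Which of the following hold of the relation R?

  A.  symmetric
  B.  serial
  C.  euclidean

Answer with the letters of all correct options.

none

(A) not symmetric: 0 R 4 but not 4 R 0.
(B) not serial: 1 has no R-successor.
(C) not euclidean: 0 R 4 and 0 R 0 but not 4 R 0.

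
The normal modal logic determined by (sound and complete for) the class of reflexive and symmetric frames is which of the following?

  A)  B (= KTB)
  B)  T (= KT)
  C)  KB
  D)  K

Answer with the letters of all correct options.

A

(A) B (= KTB) is determined by exactly this class.
(B) T (= KT) is determined by the class of reflexive frames.
(C) KB is determined by the class of symmetric frames.
(D) K is determined by the class of arbitrary frames.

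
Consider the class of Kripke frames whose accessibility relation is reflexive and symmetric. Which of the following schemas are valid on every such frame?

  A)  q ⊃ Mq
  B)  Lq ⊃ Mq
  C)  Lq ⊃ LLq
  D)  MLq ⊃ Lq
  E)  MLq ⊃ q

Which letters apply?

A, B, E

Reflexive relations are serial.
(A) the dual of axiom T: valid iff R is reflexive. Every such R is reflexive — valid.
(B) Lq ⊃ Mq is axiom D, which corresponds to seriality. Every such R is serial — valid.
(C) Lq ⊃ LLq (axiom 4) characterises the transitive frames. Such an R need not be transitive — not valid.
(D) MLq ⊃ Lq is the dual of axiom 5; it is valid on a frame exactly when R is euclidean. Such an R need not be euclidean, so not valid.
(E) MLq ⊃ q (the dual of axiom B) characterises the symmetric frames. Every such R is symmetric — valid.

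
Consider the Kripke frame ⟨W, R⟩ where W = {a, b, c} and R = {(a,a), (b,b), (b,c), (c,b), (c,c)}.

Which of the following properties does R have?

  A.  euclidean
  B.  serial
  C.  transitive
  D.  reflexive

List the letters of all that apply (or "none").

(A) euclidean: any two R-successors of the same world are R-related.
(B) serial: every world has an R-successor.
(C) transitive: R is closed under composition.
(D) reflexive: each world relates to itself.

A, B, C, D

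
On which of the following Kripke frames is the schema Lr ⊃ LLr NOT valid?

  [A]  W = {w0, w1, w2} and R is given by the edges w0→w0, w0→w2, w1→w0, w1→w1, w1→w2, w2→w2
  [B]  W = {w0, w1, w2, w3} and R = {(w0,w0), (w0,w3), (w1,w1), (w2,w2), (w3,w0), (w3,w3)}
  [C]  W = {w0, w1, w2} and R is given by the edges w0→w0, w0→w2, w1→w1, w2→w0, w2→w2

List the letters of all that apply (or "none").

The schema Lr ⊃ LLr is axiom 4; it is valid on a frame iff R is transitive.
(A) R is transitive (R is closed under composition), so the schema is valid here.
(B) R is transitive (R is closed under composition), so the schema is valid here.
(C) R is transitive (R is closed under composition), so the schema is valid here.

none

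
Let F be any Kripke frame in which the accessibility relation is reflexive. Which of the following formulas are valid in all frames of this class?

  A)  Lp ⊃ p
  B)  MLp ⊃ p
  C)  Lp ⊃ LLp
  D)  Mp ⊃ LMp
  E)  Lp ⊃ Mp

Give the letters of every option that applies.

A reflexive relation is serial.
(A) Lp ⊃ p is axiom T, which corresponds to reflexivity. Every such R is reflexive — valid.
(B) MLp ⊃ p is the dual of axiom B, which corresponds to symmetry. Such an R need not be symmetric — not valid.
(C) Lp ⊃ LLp is axiom 4, which corresponds to transitivity. Such an R need not be transitive — not valid.
(D) Mp ⊃ LMp is axiom 5; it is valid on a frame exactly when R is euclidean. Such an R need not be euclidean, so not valid.
(E) Lp ⊃ Mp is axiom D, which corresponds to seriality. Every such R is serial — valid.

A, E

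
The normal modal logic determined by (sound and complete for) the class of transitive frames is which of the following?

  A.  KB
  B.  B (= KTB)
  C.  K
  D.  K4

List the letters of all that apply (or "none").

D

(A) KB is determined by the class of symmetric frames.
(B) B (= KTB) is determined by the class of reflexive and symmetric frames.
(C) K is determined by the class of arbitrary frames.
(D) K4 is determined by exactly this class.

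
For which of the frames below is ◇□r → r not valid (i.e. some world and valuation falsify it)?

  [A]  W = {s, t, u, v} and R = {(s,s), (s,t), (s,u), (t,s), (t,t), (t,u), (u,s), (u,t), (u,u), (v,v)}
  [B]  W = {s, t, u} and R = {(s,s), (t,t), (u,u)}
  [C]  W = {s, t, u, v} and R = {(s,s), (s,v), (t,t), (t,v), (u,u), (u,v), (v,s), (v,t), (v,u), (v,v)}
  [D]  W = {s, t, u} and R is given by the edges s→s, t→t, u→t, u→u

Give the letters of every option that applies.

D

The schema ◇□r → r is the dual of axiom B; it is valid on a frame iff R is symmetric.
(A) R is symmetric (every R-edge is matched by its reverse), so the schema is valid here.
(B) R is symmetric (every R-edge is matched by its reverse), so the schema is valid here.
(C) R is symmetric (every R-edge is matched by its reverse), so the schema is valid here.
(D) R is not symmetric (u R t but not t R u), so the schema fails here.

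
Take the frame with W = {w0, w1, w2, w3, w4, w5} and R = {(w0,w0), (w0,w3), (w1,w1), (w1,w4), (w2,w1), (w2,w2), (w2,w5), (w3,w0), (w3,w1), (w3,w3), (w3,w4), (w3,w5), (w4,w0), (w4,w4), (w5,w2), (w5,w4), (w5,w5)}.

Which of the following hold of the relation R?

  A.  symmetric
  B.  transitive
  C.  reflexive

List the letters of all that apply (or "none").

(A) not symmetric: w1 R w4 but not w4 R w1.
(B) not transitive: w0 R w3 and w3 R w1 but not w0 R w1.
(C) reflexive: each world relates to itself.

C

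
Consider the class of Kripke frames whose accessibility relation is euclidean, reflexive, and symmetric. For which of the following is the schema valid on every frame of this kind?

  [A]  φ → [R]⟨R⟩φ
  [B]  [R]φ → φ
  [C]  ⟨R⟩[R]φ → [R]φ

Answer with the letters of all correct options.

A relation that is euclidean, reflexive, and symmetric is also serial and transitive.
(A) φ → [R]⟨R⟩φ is axiom B, which corresponds to symmetry. Every such R is symmetric — valid.
(B) axiom T: valid iff R is reflexive. Every such R is reflexive — valid.
(C) the dual of axiom 5: valid iff R is euclidean. Every such R is euclidean — valid.

A, B, C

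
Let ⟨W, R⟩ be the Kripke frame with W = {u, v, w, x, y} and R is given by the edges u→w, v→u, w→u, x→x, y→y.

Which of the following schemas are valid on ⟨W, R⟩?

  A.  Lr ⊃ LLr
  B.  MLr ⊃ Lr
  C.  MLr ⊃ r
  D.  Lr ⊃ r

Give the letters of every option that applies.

R is not reflexive: not u R u.
R is not symmetric: v R u but not u R v.
R is not transitive: u R w and w R u but not u R u.
R is not euclidean: u R w and u R w but not w R w.
(A) axiom 4: valid iff R is transitive. R is not transitive — not valid.
(B) MLr ⊃ Lr is the dual of axiom 5, which corresponds to the euclidean property. R is not euclidean — not valid.
(C) MLr ⊃ r (the dual of axiom B) characterises the symmetric frames. R is not symmetric — not valid.
(D) Lr ⊃ r is axiom T; it is valid on a frame exactly when R is reflexive. R is not reflexive, so not valid.

none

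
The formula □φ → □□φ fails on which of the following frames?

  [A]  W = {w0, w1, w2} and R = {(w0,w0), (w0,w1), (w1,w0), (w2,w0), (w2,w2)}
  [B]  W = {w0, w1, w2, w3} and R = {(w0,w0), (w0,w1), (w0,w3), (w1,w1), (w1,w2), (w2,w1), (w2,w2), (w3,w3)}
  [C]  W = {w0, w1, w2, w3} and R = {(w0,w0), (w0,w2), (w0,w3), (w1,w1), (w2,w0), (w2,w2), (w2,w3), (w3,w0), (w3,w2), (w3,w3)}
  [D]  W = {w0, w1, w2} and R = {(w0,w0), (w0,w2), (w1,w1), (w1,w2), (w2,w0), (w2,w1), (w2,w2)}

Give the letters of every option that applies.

A, B, D

The schema □φ → □□φ is axiom 4; it is valid on a frame iff R is transitive.
(A) R is not transitive (w1 R w0 and w0 R w1 but not w1 R w1), so the schema fails here.
(B) R is not transitive (w0 R w1 and w1 R w2 but not w0 R w2), so the schema fails here.
(C) R is transitive (R is closed under composition), so the schema is valid here.
(D) R is not transitive (w0 R w2 and w2 R w1 but not w0 R w1), so the schema fails here.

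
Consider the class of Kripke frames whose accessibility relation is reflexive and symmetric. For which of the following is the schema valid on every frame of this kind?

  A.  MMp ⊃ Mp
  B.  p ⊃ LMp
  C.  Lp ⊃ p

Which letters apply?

Reflexive relations are serial.
(A) MMp ⊃ Mp is the dual of axiom 4; it is valid on a frame exactly when R is transitive. Such an R need not be transitive, so not valid.
(B) p ⊃ LMp is axiom B, which corresponds to symmetry. Every such R is symmetric — valid.
(C) Lp ⊃ p is axiom T; it is valid on a frame exactly when R is reflexive. Every such R is reflexive, so valid.

B, C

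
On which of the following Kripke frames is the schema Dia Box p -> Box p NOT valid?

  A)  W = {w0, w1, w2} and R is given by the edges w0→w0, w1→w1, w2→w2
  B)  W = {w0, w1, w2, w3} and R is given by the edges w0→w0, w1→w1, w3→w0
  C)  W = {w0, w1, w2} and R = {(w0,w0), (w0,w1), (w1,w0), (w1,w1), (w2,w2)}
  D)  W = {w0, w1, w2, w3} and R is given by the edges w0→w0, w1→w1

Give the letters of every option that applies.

none

The schema Dia Box p -> Box p is the dual of axiom 5; it is valid on a frame iff R is euclidean.
(A) R is euclidean (any two R-successors of the same world are R-related), so the schema is valid here.
(B) R is euclidean (any two R-successors of the same world are R-related), so the schema is valid here.
(C) R is euclidean (any two R-successors of the same world are R-related), so the schema is valid here.
(D) R is euclidean (any two R-successors of the same world are R-related), so the schema is valid here.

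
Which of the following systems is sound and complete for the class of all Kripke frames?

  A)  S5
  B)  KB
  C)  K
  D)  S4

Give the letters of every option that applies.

C

(A) S5 is determined by the class of reflexive, symmetric, and transitive frames.
(B) KB is determined by the class of symmetric frames.
(C) K is determined by exactly this class.
(D) S4 is determined by the class of reflexive and transitive frames.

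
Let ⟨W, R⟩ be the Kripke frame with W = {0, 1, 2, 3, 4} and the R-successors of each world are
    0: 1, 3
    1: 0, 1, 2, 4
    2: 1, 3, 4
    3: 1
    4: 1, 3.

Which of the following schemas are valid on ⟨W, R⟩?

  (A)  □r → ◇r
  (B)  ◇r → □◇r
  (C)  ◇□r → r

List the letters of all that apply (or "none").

A

R is not symmetric: 0 R 3 but not 3 R 0.
R is not euclidean: 0 R 1 and 0 R 3 but not 1 R 3.
R is serial: every world has an R-successor.
(A) □r → ◇r is axiom D, which corresponds to seriality. R is serial — valid.
(B) ◇r → □◇r (axiom 5) characterises the euclidean frames. R is not euclidean — not valid.
(C) ◇□r → r (the dual of axiom B) characterises the symmetric frames. R is not symmetric — not valid.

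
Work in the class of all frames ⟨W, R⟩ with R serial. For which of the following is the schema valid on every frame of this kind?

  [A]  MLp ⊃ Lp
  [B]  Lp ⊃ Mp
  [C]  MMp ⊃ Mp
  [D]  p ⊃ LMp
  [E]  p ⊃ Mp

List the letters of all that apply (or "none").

(A) MLp ⊃ Lp is the dual of axiom 5; it is valid on a frame exactly when R is euclidean. Such an R need not be euclidean, so not valid.
(B) Lp ⊃ Mp is axiom D; it is valid on a frame exactly when R is serial. Every such R is serial, so valid.
(C) the dual of axiom 4: valid iff R is transitive. Such an R need not be transitive — not valid.
(D) axiom B: valid iff R is symmetric. Such an R need not be symmetric — not valid.
(E) p ⊃ Mp is the dual of axiom T, which corresponds to reflexivity. Such an R need not be reflexive — not valid.

B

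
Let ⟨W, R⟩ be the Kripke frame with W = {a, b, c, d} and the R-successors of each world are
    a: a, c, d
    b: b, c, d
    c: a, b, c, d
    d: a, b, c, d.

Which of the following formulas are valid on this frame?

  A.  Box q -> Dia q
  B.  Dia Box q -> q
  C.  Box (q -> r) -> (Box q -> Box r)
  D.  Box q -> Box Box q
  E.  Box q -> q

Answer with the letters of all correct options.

R is reflexive: each world relates to itself.
R is symmetric: every R-edge is matched by its reverse.
R is not transitive: a R c and c R b but not a R b.
R is serial: every world has an R-successor.
(A) axiom D: valid iff R is serial. R is serial — valid.
(B) Dia Box q -> q (the dual of axiom B) characterises the symmetric frames. R is symmetric — valid.
(C) Box (q -> r) -> (Box q -> Box r) is the K axiom; it holds on all frames — valid.
(D) Box q -> Box Box q (axiom 4) characterises the transitive frames. R is not transitive — not valid.
(E) Box q -> q is axiom T, which corresponds to reflexivity. R is reflexive — valid.

A, B, C, E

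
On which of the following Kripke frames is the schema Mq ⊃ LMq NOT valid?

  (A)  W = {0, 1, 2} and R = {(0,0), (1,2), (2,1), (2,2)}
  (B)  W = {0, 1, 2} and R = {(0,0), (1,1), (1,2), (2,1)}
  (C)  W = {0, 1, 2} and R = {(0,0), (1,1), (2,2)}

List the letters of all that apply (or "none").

A, B

The schema Mq ⊃ LMq is axiom 5; it is valid on a frame iff R is euclidean.
(A) R is not euclidean (2 R 1 and 2 R 1 but not 1 R 1), so the schema fails here.
(B) R is not euclidean (1 R 2 and 1 R 2 but not 2 R 2), so the schema fails here.
(C) R is euclidean (any two R-successors of the same world are R-related), so the schema is valid here.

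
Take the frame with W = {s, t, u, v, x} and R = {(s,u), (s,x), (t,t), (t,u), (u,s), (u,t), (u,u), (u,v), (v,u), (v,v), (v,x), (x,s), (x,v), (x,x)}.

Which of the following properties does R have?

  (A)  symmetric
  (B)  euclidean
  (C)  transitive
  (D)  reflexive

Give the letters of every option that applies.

(A) symmetric: every R-edge is matched by its reverse.
(B) not euclidean: s R u and s R x but not u R x.
(C) not transitive: s R u and u R s but not s R s.
(D) not reflexive: not s R s.

A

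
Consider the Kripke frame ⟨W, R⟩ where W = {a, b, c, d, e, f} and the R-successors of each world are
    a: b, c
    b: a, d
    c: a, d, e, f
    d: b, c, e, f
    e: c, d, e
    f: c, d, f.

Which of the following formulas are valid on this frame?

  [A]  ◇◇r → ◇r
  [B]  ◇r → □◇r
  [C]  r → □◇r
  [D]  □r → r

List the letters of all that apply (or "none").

C

R is not reflexive: not a R a.
R is symmetric: every R-edge is matched by its reverse.
R is not transitive: a R b and b R a but not a R a.
R is not euclidean: a R b and a R c but not b R c.
(A) ◇◇r → ◇r (the dual of axiom 4) characterises the transitive frames. R is not transitive — not valid.
(B) axiom 5: valid iff R is euclidean. R is not euclidean — not valid.
(C) r → □◇r is axiom B, which corresponds to symmetry. R is symmetric — valid.
(D) □r → r (axiom T) characterises the reflexive frames. R is not reflexive — not valid.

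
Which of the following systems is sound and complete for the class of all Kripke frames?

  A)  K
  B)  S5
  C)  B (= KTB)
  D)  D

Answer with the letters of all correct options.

A

(A) K is determined by exactly this class.
(B) S5 is determined by the class of reflexive, symmetric, and transitive frames.
(C) B (= KTB) is determined by the class of reflexive and symmetric frames.
(D) D is determined by the class of serial frames.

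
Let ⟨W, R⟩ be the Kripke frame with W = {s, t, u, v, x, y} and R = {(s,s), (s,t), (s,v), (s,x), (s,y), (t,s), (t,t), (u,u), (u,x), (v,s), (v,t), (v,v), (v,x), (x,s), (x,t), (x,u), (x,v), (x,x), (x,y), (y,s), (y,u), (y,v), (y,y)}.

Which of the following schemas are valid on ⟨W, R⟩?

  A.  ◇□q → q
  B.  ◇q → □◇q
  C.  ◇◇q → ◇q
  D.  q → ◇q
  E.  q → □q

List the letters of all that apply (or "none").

D

R is reflexive: each world relates to itself.
R is not symmetric: v R t but not t R v.
R is not transitive: s R x and x R u but not s R u.
R is not euclidean: s R t and s R v but not t R v.
R is not a subset of the identity: s R t with s ≠ t.
(A) ◇□q → q (the dual of axiom B) characterises the symmetric frames. R is not symmetric — not valid.
(B) axiom 5: valid iff R is euclidean. R is not euclidean — not valid.
(C) ◇◇q → ◇q is the dual of axiom 4; it is valid on a frame exactly when R is transitive. R is not transitive, so not valid.
(D) q → ◇q is the dual of axiom T, which corresponds to reflexivity. R is reflexive — valid.
(E) q → □q is equivalent to ◇p→p; it holds exactly when R ⊆ identity. Here R ⊄ identity — not valid.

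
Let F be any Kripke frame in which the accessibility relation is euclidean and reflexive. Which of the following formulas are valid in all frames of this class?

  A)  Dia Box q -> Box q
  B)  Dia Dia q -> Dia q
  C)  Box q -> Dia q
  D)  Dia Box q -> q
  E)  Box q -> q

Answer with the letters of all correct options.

A, B, C, D, E

A reflexive euclidean relation is also symmetric (from wRw and wRv the euclidean condition gives vRw) and hence transitive; it is an equivalence relation.
(A) Dia Box q -> Box q (the dual of axiom 5) characterises the euclidean frames. Every such R is euclidean — valid.
(B) Dia Dia q -> Dia q is the dual of axiom 4; it is valid on a frame exactly when R is transitive. Every such R is transitive, so valid.
(C) Box q -> Dia q is axiom D; it is valid on a frame exactly when R is serial. Every such R is serial, so valid.
(D) Dia Box q -> q is the dual of axiom B, which corresponds to symmetry. Every such R is symmetric — valid.
(E) Box q -> q (axiom T) characterises the reflexive frames. Every such R is reflexive — valid.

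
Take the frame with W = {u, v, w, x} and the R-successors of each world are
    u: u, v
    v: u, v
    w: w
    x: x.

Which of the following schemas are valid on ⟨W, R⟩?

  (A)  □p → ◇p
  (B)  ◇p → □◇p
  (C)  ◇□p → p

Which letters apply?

R is symmetric: every R-edge is matched by its reverse.
R is euclidean: any two R-successors of the same world are R-related.
R is serial: every world has an R-successor.
(A) □p → ◇p (axiom D) characterises the serial frames. R is serial — valid.
(B) ◇p → □◇p (axiom 5) characterises the euclidean frames. R is euclidean — valid.
(C) ◇□p → p is the dual of axiom B, which corresponds to symmetry. R is symmetric — valid.

A, B, C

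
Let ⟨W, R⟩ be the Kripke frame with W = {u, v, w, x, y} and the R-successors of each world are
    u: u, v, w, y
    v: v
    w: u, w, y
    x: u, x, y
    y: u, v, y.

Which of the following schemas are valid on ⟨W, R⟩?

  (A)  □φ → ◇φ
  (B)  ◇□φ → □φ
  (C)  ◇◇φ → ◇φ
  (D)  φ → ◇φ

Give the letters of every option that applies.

A, D

R is reflexive: each world relates to itself.
R is not transitive: w R u and u R v but not w R v.
R is not euclidean: u R v and u R u but not v R u.
R is serial: every world has an R-successor.
(A) □φ → ◇φ (axiom D) characterises the serial frames. R is serial — valid.
(B) ◇□φ → □φ is the dual of axiom 5; it is valid on a frame exactly when R is euclidean. R is not euclidean, so not valid.
(C) the dual of axiom 4: valid iff R is transitive. R is not transitive — not valid.
(D) the dual of axiom T: valid iff R is reflexive. R is reflexive — valid.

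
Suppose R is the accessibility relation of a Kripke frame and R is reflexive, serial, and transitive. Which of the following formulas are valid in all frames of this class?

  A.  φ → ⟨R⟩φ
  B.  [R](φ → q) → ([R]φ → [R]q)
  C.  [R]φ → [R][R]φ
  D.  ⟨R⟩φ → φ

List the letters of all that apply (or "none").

(A) φ → ⟨R⟩φ is the dual of axiom T, which corresponds to reflexivity. Every such R is reflexive — valid.
(B) [R](φ → q) → ([R]φ → [R]q) is axiom K, valid on every Kripke frame — valid.
(C) axiom 4: valid iff R is transitive. Every such R is transitive — valid.
(D) ⟨R⟩φ → φ is valid only on frames where every R-edge is a self-loop. Such an R need not be a subset of the identity — not valid.

A, B, C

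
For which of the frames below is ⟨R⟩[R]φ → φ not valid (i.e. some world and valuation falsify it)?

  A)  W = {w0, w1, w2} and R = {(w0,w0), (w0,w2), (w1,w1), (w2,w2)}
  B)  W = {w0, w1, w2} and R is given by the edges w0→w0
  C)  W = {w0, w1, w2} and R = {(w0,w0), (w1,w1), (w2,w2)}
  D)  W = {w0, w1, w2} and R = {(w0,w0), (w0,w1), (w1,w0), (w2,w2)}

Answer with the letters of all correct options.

A

The schema ⟨R⟩[R]φ → φ is the dual of axiom B; it is valid on a frame iff R is symmetric.
(A) R is not symmetric (w0 R w2 but not w2 R w0), so the schema fails here.
(B) R is symmetric (every R-edge is matched by its reverse), so the schema is valid here.
(C) R is symmetric (every R-edge is matched by its reverse), so the schema is valid here.
(D) R is symmetric (every R-edge is matched by its reverse), so the schema is valid here.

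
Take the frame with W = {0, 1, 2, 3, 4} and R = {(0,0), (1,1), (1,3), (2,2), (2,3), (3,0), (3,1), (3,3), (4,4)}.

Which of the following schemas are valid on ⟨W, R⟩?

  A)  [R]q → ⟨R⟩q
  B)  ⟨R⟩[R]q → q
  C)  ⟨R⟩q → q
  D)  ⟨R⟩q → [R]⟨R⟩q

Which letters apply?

R is not symmetric: 2 R 3 but not 3 R 2.
R is not euclidean: 2 R 3 and 2 R 2 but not 3 R 2.
R is serial: every world has an R-successor.
R is not a subset of the identity: 1 R 3 with 1 ≠ 3.
(A) [R]q → ⟨R⟩q is axiom D; it is valid on a frame exactly when R is serial. R is serial, so valid.
(B) ⟨R⟩[R]q → q is the dual of axiom B; it is valid on a frame exactly when R is symmetric. R is not symmetric, so not valid.
(C) ⟨R⟩q → q is the converse of T; it holds exactly when R ⊆ identity. Here R ⊄ identity — not valid.
(D) ⟨R⟩q → [R]⟨R⟩q (axiom 5) characterises the euclidean frames. R is not euclidean — not valid.

A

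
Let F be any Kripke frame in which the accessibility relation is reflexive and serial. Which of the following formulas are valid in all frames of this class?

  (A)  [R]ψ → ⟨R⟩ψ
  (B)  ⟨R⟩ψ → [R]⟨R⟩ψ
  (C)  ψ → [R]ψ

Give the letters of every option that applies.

(A) axiom D: valid iff R is serial. Every such R is serial — valid.
(B) axiom 5: valid iff R is euclidean. Such an R need not be euclidean — not valid.
(C) ψ → [R]ψ is equivalent to ◇p→p; it holds exactly when R ⊆ identity. Such an R need not be a subset of the identity — not valid.

A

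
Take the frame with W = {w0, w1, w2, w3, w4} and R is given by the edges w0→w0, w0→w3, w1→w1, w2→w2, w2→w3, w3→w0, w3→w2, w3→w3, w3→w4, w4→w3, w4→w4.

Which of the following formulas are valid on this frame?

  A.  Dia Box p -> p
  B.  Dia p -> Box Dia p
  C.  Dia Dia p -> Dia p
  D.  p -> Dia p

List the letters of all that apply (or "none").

R is reflexive: each world relates to itself.
R is symmetric: every R-edge is matched by its reverse.
R is not transitive: w0 R w3 and w3 R w2 but not w0 R w2.
R is not euclidean: w3 R w0 and w3 R w2 but not w0 R w2.
(A) Dia Box p -> p is the dual of axiom B; it is valid on a frame exactly when R is symmetric. R is symmetric, so valid.
(B) axiom 5: valid iff R is euclidean. R is not euclidean — not valid.
(C) the dual of axiom 4: valid iff R is transitive. R is not transitive — not valid.
(D) p -> Dia p is the dual of axiom T; it is valid on a frame exactly when R is reflexive. R is reflexive, so valid.

A, D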